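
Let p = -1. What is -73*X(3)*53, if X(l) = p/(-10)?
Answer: -3869/10 ≈ -386.90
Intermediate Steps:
X(l) = 1/10 (X(l) = -1/(-10) = -1*(-1/10) = 1/10)
-73*X(3)*53 = -73*1/10*53 = -73/10*53 = -3869/10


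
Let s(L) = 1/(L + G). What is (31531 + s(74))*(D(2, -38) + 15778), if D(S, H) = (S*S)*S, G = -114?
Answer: 9954959427/20 ≈ 4.9775e+8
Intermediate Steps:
D(S, H) = S³ (D(S, H) = S²*S = S³)
s(L) = 1/(-114 + L) (s(L) = 1/(L - 114) = 1/(-114 + L))
(31531 + s(74))*(D(2, -38) + 15778) = (31531 + 1/(-114 + 74))*(2³ + 15778) = (31531 + 1/(-40))*(8 + 15778) = (31531 - 1/40)*15786 = (1261239/40)*15786 = 9954959427/20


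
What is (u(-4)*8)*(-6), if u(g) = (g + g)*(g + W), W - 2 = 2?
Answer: 0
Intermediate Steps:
W = 4 (W = 2 + 2 = 4)
u(g) = 2*g*(4 + g) (u(g) = (g + g)*(g + 4) = (2*g)*(4 + g) = 2*g*(4 + g))
(u(-4)*8)*(-6) = ((2*(-4)*(4 - 4))*8)*(-6) = ((2*(-4)*0)*8)*(-6) = (0*8)*(-6) = 0*(-6) = 0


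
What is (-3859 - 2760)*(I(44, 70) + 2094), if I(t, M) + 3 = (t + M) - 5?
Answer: -14561800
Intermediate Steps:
I(t, M) = -8 + M + t (I(t, M) = -3 + ((t + M) - 5) = -3 + ((M + t) - 5) = -3 + (-5 + M + t) = -8 + M + t)
(-3859 - 2760)*(I(44, 70) + 2094) = (-3859 - 2760)*((-8 + 70 + 44) + 2094) = -6619*(106 + 2094) = -6619*2200 = -14561800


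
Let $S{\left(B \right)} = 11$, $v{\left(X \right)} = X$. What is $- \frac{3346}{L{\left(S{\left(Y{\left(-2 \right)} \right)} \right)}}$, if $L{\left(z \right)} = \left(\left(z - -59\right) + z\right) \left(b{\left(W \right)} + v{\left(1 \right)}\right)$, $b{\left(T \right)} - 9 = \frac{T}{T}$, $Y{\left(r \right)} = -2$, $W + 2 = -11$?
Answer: $- \frac{3346}{891} \approx -3.7553$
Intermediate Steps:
$W = -13$ ($W = -2 - 11 = -13$)
$b{\left(T \right)} = 10$ ($b{\left(T \right)} = 9 + \frac{T}{T} = 9 + 1 = 10$)
$L{\left(z \right)} = 649 + 22 z$ ($L{\left(z \right)} = \left(\left(z - -59\right) + z\right) \left(10 + 1\right) = \left(\left(z + 59\right) + z\right) 11 = \left(\left(59 + z\right) + z\right) 11 = \left(59 + 2 z\right) 11 = 649 + 22 z$)
$- \frac{3346}{L{\left(S{\left(Y{\left(-2 \right)} \right)} \right)}} = - \frac{3346}{649 + 22 \cdot 11} = - \frac{3346}{649 + 242} = - \frac{3346}{891}$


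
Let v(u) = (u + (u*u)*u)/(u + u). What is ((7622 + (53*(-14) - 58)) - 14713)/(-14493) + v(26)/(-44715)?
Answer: 77320041/144012110 ≈ 0.53690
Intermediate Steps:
v(u) = (u + u**3)/(2*u) (v(u) = (u + u**2*u)/((2*u)) = (u + u**3)*(1/(2*u)) = (u + u**3)/(2*u))
((7622 + (53*(-14) - 58)) - 14713)/(-14493) + v(26)/(-44715) = ((7622 + (53*(-14) - 58)) - 14713)/(-14493) + (1/2 + (1/2)*26**2)/(-44715) = ((7622 + (-742 - 58)) - 14713)*(-1/14493) + (1/2 + (1/2)*676)*(-1/44715) = ((7622 - 800) - 14713)*(-1/14493) + (1/2 + 338)*(-1/44715) = (6822 - 14713)*(-1/14493) + (677/2)*(-1/44715) = -7891*(-1/14493) - 677/89430 = 7891/14493 - 677/89430 = 77320041/144012110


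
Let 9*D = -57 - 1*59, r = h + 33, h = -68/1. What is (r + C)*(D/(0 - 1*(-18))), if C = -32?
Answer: 3886/81 ≈ 47.975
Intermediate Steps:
h = -68 (h = -68*1 = -68)
r = -35 (r = -68 + 33 = -35)
D = -116/9 (D = (-57 - 1*59)/9 = (-57 - 59)/9 = (1/9)*(-116) = -116/9 ≈ -12.889)
(r + C)*(D/(0 - 1*(-18))) = (-35 - 32)*(-116/(9*(0 - 1*(-18)))) = -(-7772)/(9*(0 + 18)) = -(-7772)/(9*18) = -67*(-58/81) = 3886/81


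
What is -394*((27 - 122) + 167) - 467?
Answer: -28835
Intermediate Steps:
-394*((27 - 122) + 167) - 467 = -394*(-95 + 167) - 467 = -394*72 - 467 = -28368 - 467 = -28835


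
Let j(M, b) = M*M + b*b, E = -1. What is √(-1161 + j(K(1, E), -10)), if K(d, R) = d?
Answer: 2*I*√265 ≈ 32.558*I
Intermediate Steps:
j(M, b) = M² + b²
√(-1161 + j(K(1, E), -10)) = √(-1161 + (1² + (-10)²)) = √(-1161 + (1 + 100)) = √(-1161 + 101) = √(-1060) = 2*I*√265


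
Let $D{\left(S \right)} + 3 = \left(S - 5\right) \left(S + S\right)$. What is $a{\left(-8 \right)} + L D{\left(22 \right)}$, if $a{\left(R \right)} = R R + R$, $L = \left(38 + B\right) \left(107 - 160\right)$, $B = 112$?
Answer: $-5922694$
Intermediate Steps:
$D{\left(S \right)} = -3 + 2 S \left(-5 + S\right)$ ($D{\left(S \right)} = -3 + \left(S - 5\right) \left(S + S\right) = -3 + \left(-5 + S\right) 2 S = -3 + 2 S \left(-5 + S\right)$)
$L = -7950$ ($L = \left(38 + 112\right) \left(107 - 160\right) = 150 \left(-53\right) = -7950$)
$a{\left(R \right)} = R + R^{2}$ ($a{\left(R \right)} = R^{2} + R = R + R^{2}$)
$a{\left(-8 \right)} + L D{\left(22 \right)} = - 8 \left(1 - 8\right) - 7950 \left(-3 - 220 + 2 \cdot 22^{2}\right) = \left(-8\right) \left(-7\right) - 7950 \left(-3 - 220 + 2 \cdot 484\right) = 56 - 7950 \left(-3 - 220 + 968\right) = 56 - 5922750 = -5922694$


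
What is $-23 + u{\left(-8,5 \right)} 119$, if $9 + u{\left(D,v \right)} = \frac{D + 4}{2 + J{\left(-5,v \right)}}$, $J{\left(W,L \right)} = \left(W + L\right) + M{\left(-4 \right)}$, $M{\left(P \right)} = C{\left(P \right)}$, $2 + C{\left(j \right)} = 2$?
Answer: $-1332$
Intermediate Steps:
$C{\left(j \right)} = 0$ ($C{\left(j \right)} = -2 + 2 = 0$)
$M{\left(P \right)} = 0$
$J{\left(W,L \right)} = L + W$ ($J{\left(W,L \right)} = \left(W + L\right) + 0 = \left(L + W\right) + 0 = L + W$)
$u{\left(D,v \right)} = -9 + \frac{4 + D}{-3 + v}$ ($u{\left(D,v \right)} = -9 + \frac{D + 4}{2 + \left(v - 5\right)} = -9 + \frac{4 + D}{2 + \left(-5 + v\right)} = -9 + \frac{4 + D}{-3 + v}$)
$-23 + u{\left(-8,5 \right)} 119 = -23 + \frac{31 - 8 - 45}{-3 + 5} \cdot 119 = -23 + \frac{31 - 8 - 45}{2} \cdot 119 = -23 + \frac{1}{2} \left(-22\right) 119 = -23 - 1309 = -1332$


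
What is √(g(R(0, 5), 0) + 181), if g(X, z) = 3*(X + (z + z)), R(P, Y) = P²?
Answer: √181 ≈ 13.454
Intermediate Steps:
g(X, z) = 3*X + 6*z (g(X, z) = 3*(X + 2*z) = 3*X + 6*z)
√(g(R(0, 5), 0) + 181) = √((3*0² + 6*0) + 181) = √((3*0 + 0) + 181) = √((0 + 0) + 181) = √(0 + 181) = √181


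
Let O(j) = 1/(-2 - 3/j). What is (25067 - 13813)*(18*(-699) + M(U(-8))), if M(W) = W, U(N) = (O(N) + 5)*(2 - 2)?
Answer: -141597828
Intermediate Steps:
U(N) = 0 (U(N) = (-N/(3 + 2*N) + 5)*(2 - 2) = (5 - N/(3 + 2*N))*0 = 0)
(25067 - 13813)*(18*(-699) + M(U(-8))) = (25067 - 13813)*(18*(-699) + 0) = 11254*(-12582 + 0) = 11254*(-12582) = -141597828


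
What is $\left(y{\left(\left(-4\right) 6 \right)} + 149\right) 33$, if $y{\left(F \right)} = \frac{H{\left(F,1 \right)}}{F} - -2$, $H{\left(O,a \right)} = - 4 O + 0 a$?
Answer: $4851$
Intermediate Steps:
$H{\left(O,a \right)} = - 4 O$ ($H{\left(O,a \right)} = - 4 O + 0 = - 4 O$)
$y{\left(F \right)} = -2$ ($y{\left(F \right)} = \frac{\left(-4\right) F}{F} - -2 = -4 + 2 = -2$)
$\left(y{\left(\left(-4\right) 6 \right)} + 149\right) 33 = \left(-2 + 149\right) 33 = 147 \cdot 33 = 4851$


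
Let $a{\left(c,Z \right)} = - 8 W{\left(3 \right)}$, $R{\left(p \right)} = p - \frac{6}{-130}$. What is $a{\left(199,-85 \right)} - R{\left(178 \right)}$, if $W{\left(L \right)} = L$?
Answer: $- \frac{13133}{65} \approx -202.05$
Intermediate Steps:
$R{\left(p \right)} = \frac{3}{65} + p$ ($R{\left(p \right)} = p - - \frac{3}{65} = p + \frac{3}{65} = \frac{3}{65} + p$)
$a{\left(c,Z \right)} = -24$ ($a{\left(c,Z \right)} = \left(-8\right) 3 = -24$)
$a{\left(199,-85 \right)} - R{\left(178 \right)} = -24 - \left(\frac{3}{65} + 178\right) = -24 - \frac{11573}{65} = - \frac{13133}{65}$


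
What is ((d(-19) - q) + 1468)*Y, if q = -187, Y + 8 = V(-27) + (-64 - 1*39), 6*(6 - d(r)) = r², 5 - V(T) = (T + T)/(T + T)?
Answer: -1027735/6 ≈ -1.7129e+5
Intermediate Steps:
V(T) = 4 (V(T) = 5 - (T + T)/(T + T) = 5 - 2*T/(2*T) = 5 - 2*T*1/(2*T) = 5 - 1*1 = 5 - 1 = 4)
d(r) = 6 - r²/6
Y = -107 (Y = -8 + (4 + (-64 - 1*39)) = -8 + (4 + (-64 - 39)) = -8 + (4 - 103) = -8 - 99 = -107)
((d(-19) - q) + 1468)*Y = (((6 - ⅙*(-19)²) - 1*(-187)) + 1468)*(-107) = (((6 - ⅙*361) + 187) + 1468)*(-107) = (((6 - 361/6) + 187) + 1468)*(-107) = ((-325/6 + 187) + 1468)*(-107) = (797/6 + 1468)*(-107) = (9605/6)*(-107) = -1027735/6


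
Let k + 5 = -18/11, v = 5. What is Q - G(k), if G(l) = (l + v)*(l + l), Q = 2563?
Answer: 307495/121 ≈ 2541.3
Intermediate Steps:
k = -73/11 (k = -5 - 18/11 = -73/11 ≈ -6.6364)
G(l) = 2*l*(5 + l) (G(l) = (l + 5)*(l + l) = (5 + l)*(2*l) = 2*l*(5 + l))
Q - G(k) = 2563 - 2*(-73)*(5 - 73/11)/11 = 2563 - 2*(-73)*(-18)/(11*11) = 2563 - 1*2628/121 = 2563 - 2628/121 = 307495/121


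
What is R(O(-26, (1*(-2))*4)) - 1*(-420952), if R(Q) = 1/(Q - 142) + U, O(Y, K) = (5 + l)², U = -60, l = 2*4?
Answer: 11364085/27 ≈ 4.2089e+5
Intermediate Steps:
l = 8
O(Y, K) = 169 (O(Y, K) = (5 + 8)² = 13² = 169)
R(Q) = -60 + 1/(-142 + Q) (R(Q) = 1/(Q - 142) - 60 = 1/(-142 + Q) - 60 = -60 + 1/(-142 + Q))
R(O(-26, (1*(-2))*4)) - 1*(-420952) = (8521 - 60*169)/(-142 + 169) - 1*(-420952) = (8521 - 10140)/27 + 420952 = (1/27)*(-1619) + 420952 = -1619/27 + 420952 = 11364085/27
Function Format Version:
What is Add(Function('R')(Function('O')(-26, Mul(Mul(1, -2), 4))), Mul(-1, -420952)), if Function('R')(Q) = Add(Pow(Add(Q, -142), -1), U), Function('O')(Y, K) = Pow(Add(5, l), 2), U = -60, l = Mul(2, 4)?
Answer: Rational(11364085, 27) ≈ 4.2089e+5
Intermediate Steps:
l = 8
Function('O')(Y, K) = 169 (Function('O')(Y, K) = Pow(Add(5, 8), 2) = Pow(13, 2) = 169)
Function('R')(Q) = Add(-60, Pow(Add(-142, Q), -1)) (Function('R')(Q) = Add(Pow(Add(Q, -142), -1), -60) = Add(Pow(Add(-142, Q), -1), -60) = Add(-60, Pow(Add(-142, Q), -1)))
Add(Function('R')(Function('O')(-26, Mul(Mul(1, -2), 4))), Mul(-1, -420952)) = Add(Mul(Pow(Add(-142, 169), -1), Add(8521, Mul(-60, 169))), Mul(-1, -420952)) = Add(Mul(Pow(27, -1), Add(8521, -10140)), 420952) = Add(Mul(Rational(1, 27), -1619), 420952) = Add(Rational(-1619, 27), 420952) = Rational(11364085, 27)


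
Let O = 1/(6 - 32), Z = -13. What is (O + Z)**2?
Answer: 114921/676 ≈ 170.00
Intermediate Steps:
O = -1/26 (O = 1/(-26) = -1/26 ≈ -0.038462)
(O + Z)**2 = (-1/26 - 13)**2 = (-339/26)**2 = 114921/676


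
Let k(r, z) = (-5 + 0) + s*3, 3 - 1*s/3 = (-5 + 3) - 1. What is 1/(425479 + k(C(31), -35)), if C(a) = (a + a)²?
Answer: 1/425528 ≈ 2.3500e-6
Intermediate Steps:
s = 18 (s = 9 - 3*((-5 + 3) - 1) = 9 - 3*(-2 - 1) = 9 - 3*(-3) = 9 + 9 = 18)
C(a) = 4*a² (C(a) = (2*a)² = 4*a²)
k(r, z) = 49 (k(r, z) = (-5 + 0) + 18*3 = -5 + 54 = 49)
1/(425479 + k(C(31), -35)) = 1/(425479 + 49) = 1/425528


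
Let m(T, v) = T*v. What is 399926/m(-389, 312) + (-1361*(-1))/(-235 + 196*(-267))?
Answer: -10594045945/3189975828 ≈ -3.3210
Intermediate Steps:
399926/m(-389, 312) + (-1361*(-1))/(-235 + 196*(-267)) = 399926/((-389*312)) + (-1361*(-1))/(-235 + 196*(-267)) = 399926/(-121368) + 1361/(-235 - 52332) = 399926*(-1/121368) + 1361/(-52567) = -199963/60684 + 1361*(-1/52567) = -199963/60684 - 1361/52567 = -10594045945/3189975828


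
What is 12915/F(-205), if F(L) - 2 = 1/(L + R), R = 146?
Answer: 84665/13 ≈ 6512.7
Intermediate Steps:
F(L) = 2 + 1/(146 + L) (F(L) = 2 + 1/(L + 146) = 2 + 1/(146 + L))
12915/F(-205) = 12915/(((293 + 2*(-205))/(146 - 205))) = 12915/(((293 - 410)/(-59))) = 12915/((-1/59*(-117))) = 12915/(117/59) = 12915*(59/117) = 84665/13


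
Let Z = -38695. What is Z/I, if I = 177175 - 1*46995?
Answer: -7739/26036 ≈ -0.29724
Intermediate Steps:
I = 130180 (I = 177175 - 46995 = 130180)
Z/I = -38695/130180 = -38695*1/130180 = -7739/26036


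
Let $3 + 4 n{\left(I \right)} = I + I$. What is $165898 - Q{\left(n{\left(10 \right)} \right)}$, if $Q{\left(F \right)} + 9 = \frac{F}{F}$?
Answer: $165906$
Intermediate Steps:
$n{\left(I \right)} = - \frac{3}{4} + \frac{I}{2}$ ($n{\left(I \right)} = - \frac{3}{4} + \frac{I + I}{4} = - \frac{3}{4} + \frac{2 I}{4} = - \frac{3}{4} + \frac{I}{2}$)
$Q{\left(F \right)} = -8$ ($Q{\left(F \right)} = -9 + \frac{F}{F} = -9 + 1 = -8$)
$165898 - Q{\left(n{\left(10 \right)} \right)} = 165898 - -8 = 165898 + 8 = 165906$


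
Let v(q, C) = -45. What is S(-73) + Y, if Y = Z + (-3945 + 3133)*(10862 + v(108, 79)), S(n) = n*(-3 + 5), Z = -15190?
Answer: -8798740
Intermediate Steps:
S(n) = 2*n (S(n) = n*2 = 2*n)
Y = -8798594 (Y = -15190 + (-3945 + 3133)*(10862 - 45) = -15190 - 812*10817 = -15190 - 8783404 = -8798594)
S(-73) + Y = 2*(-73) - 8798594 = -146 - 8798594 = -8798740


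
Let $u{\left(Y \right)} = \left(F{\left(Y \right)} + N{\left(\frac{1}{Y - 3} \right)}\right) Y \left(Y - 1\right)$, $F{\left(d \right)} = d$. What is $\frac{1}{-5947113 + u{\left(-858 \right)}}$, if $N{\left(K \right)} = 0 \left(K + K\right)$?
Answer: $- \frac{1}{638311989} \approx -1.5666 \cdot 10^{-9}$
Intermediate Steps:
$N{\left(K \right)} = 0$ ($N{\left(K \right)} = 0 \cdot 2 K = 0$)
$u{\left(Y \right)} = Y^{2} \left(-1 + Y\right)$ ($u{\left(Y \right)} = \left(Y + 0\right) Y \left(Y - 1\right) = Y Y \left(-1 + Y\right) = Y^{2} \left(-1 + Y\right)$)
$\frac{1}{-5947113 + u{\left(-858 \right)}} = \frac{1}{-5947113 + \left(-858\right)^{2} \left(-1 - 858\right)} = \frac{1}{-5947113 + 736164 \left(-859\right)} = \frac{1}{-5947113 - 632364876} = \frac{1}{-638311989} = - \frac{1}{638311989}$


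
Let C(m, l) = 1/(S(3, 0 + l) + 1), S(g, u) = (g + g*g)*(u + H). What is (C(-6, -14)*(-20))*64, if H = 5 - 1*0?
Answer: 1280/107 ≈ 11.963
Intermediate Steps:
H = 5 (H = 5 + 0 = 5)
S(g, u) = (5 + u)*(g + g²) (S(g, u) = (g + g*g)*(u + 5) = (g + g²)*(5 + u) = (5 + u)*(g + g²))
C(m, l) = 1/(61 + 12*l) (C(m, l) = 1/(3*(5 + (0 + l) + 5*3 + 3*(0 + l)) + 1) = 1/(3*(5 + l + 15 + 3*l) + 1) = 1/(3*(20 + 4*l) + 1) = 1/((60 + 12*l) + 1) = 1/(61 + 12*l))
(C(-6, -14)*(-20))*64 = (-20/(61 + 12*(-14)))*64 = (-20/(61 - 168))*64 = (-20/(-107))*64 = -1/107*(-20)*64 = (20/107)*64 = 1280/107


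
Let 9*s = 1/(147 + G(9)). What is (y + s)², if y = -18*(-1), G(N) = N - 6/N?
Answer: 633277225/1954404 ≈ 324.03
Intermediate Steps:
y = 18
s = 1/1398 (s = 1/(9*(147 + (9 - 6/9))) = 1/(9*(147 + (9 - 6*⅑))) = 1/(9*(147 + (9 - ⅔))) = 1/(9*(147 + 25/3)) = 1/(9*(466/3)) = (⅑)*(3/466) = 1/1398 ≈ 0.00071531)
(y + s)² = (18 + 1/1398)² = (25165/1398)² = 633277225/1954404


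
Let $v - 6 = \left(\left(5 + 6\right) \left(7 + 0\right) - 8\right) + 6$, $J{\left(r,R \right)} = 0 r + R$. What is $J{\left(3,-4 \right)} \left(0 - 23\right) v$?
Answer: $7452$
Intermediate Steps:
$J{\left(r,R \right)} = R$ ($J{\left(r,R \right)} = 0 + R = R$)
$v = 81$ ($v = 6 - \left(2 - \left(5 + 6\right) \left(7 + 0\right)\right) = 6 + \left(\left(11 \cdot 7 - 8\right) + 6\right) = 6 + \left(\left(77 - 8\right) + 6\right) = 6 + \left(69 + 6\right) = 6 + 75 = 81$)
$J{\left(3,-4 \right)} \left(0 - 23\right) v = - 4 \left(0 - 23\right) 81 = \left(-4\right) \left(-23\right) 81 = 92 \cdot 81 = 7452$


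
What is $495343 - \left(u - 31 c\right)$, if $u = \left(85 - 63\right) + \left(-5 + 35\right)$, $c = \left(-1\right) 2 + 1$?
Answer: $495260$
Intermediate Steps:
$c = -1$ ($c = -2 + 1 = -1$)
$u = 52$ ($u = \left(85 - 63\right) + 30 = 22 + 30 = 52$)
$495343 - \left(u - 31 c\right) = 495343 - \left(52 - -31\right) = 495343 - \left(52 + 31\right) = 495343 - 83 = 495260$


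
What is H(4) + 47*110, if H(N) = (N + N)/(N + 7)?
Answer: 56878/11 ≈ 5170.7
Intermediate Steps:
H(N) = 2*N/(7 + N) (H(N) = (2*N)/(7 + N) = 2*N/(7 + N))
H(4) + 47*110 = 2*4/(7 + 4) + 47*110 = 2*4/11 + 5170 = 2*4*(1/11) + 5170 = 8/11 + 5170 = 56878/11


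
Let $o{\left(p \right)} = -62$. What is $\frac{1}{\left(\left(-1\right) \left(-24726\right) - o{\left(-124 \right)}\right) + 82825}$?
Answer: $\frac{1}{107613} \approx 9.2926 \cdot 10^{-6}$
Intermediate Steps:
$\frac{1}{\left(\left(-1\right) \left(-24726\right) - o{\left(-124 \right)}\right) + 82825} = \frac{1}{\left(\left(-1\right) \left(-24726\right) - -62\right) + 82825} = \frac{1}{\left(24726 + 62\right) + 82825} = \frac{1}{24788 + 82825} = \frac{1}{107613}$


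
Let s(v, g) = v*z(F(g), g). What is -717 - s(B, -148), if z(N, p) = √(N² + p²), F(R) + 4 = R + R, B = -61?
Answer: -717 + 244*√6994 ≈ 19689.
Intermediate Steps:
F(R) = -4 + 2*R (F(R) = -4 + (R + R) = -4 + 2*R)
s(v, g) = v*√(g² + (-4 + 2*g)²) (s(v, g) = v*√((-4 + 2*g)² + g²) = v*√(g² + (-4 + 2*g)²))
-717 - s(B, -148) = -717 - (-61)*√((-148)² + 4*(-2 - 148)²) = -717 - (-61)*√(21904 + 4*(-150)²) = -717 - (-61)*√(21904 + 4*22500) = -717 - (-61)*√(21904 + 90000) = -717 - (-61)*√111904 = -717 - (-61)*4*√6994 = -717 - (-244)*√6994 = -717 + 244*√6994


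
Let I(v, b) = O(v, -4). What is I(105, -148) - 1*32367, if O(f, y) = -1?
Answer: -32368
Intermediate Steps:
I(v, b) = -1
I(105, -148) - 1*32367 = -1 - 1*32367 = -1 - 32367 = -32368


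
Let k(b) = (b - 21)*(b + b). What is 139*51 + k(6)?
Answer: 6909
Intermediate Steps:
k(b) = 2*b*(-21 + b) (k(b) = (-21 + b)*(2*b) = 2*b*(-21 + b))
139*51 + k(6) = 139*51 + 2*6*(-21 + 6) = 7089 + 2*6*(-15) = 7089 - 180 = 6909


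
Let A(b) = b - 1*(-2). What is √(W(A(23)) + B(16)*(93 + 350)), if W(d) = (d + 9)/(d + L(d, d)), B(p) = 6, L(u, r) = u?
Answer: √66467/5 ≈ 51.562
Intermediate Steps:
A(b) = 2 + b (A(b) = b + 2 = 2 + b)
W(d) = (9 + d)/(2*d) (W(d) = (d + 9)/(d + d) = (9 + d)/((2*d)) = (9 + d)*(1/(2*d)) = (9 + d)/(2*d))
√(W(A(23)) + B(16)*(93 + 350)) = √((9 + (2 + 23))/(2*(2 + 23)) + 6*(93 + 350)) = √((½)*(9 + 25)/25 + 6*443) = √((½)*(1/25)*34 + 2658) = √(17/25 + 2658) = √(66467/25) = √66467/5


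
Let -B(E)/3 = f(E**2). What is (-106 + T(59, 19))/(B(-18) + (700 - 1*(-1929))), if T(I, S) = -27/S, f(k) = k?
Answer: -2041/31483 ≈ -0.064829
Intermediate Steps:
B(E) = -3*E**2
(-106 + T(59, 19))/(B(-18) + (700 - 1*(-1929))) = (-106 - 27/19)/(-3*(-18)**2 + (700 - 1*(-1929))) = (-106 - 27*1/19)/(-3*324 + (700 + 1929)) = (-106 - 27/19)/(-972 + 2629) = -2041/19/1657 = -2041/19*1/1657 = -2041/31483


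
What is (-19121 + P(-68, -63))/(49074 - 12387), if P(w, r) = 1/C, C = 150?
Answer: -2868149/5503050 ≈ -0.52119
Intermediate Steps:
P(w, r) = 1/150
(-19121 + P(-68, -63))/(49074 - 12387) = (-19121 + 1/150)/(49074 - 12387) = -2868149/150/36687 = -2868149/150*1/36687 = -2868149/5503050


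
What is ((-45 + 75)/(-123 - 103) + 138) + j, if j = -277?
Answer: -15722/113 ≈ -139.13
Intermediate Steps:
((-45 + 75)/(-123 - 103) + 138) + j = ((-45 + 75)/(-123 - 103) + 138) - 277 = (30/(-226) + 138) - 277 = (30*(-1/226) + 138) - 277 = (-15/113 + 138) - 277 = 15579/113 - 277 = -15722/113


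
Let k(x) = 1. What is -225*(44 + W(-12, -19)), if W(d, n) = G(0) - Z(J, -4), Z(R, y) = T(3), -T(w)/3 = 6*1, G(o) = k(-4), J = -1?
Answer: -14175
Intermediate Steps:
G(o) = 1
T(w) = -18
Z(R, y) = -18
W(d, n) = 19 (W(d, n) = 1 - 1*(-18) = 1 + 18 = 19)
-225*(44 + W(-12, -19)) = -225*(44 + 19) = -225*63 = -14175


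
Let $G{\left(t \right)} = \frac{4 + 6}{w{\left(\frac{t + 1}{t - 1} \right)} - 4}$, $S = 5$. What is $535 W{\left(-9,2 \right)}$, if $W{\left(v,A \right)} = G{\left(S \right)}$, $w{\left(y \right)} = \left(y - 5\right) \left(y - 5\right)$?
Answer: $\frac{21400}{33} \approx 648.48$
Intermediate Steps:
$w{\left(y \right)} = \left(-5 + y\right)^{2}$ ($w{\left(y \right)} = \left(-5 + y\right) \left(-5 + y\right) = \left(-5 + y\right)^{2}$)
$G{\left(t \right)} = \frac{10}{-4 + \left(-5 + \frac{1 + t}{-1 + t}\right)^{2}}$ ($G{\left(t \right)} = \frac{4 + 6}{\left(-5 + \frac{t + 1}{t - 1}\right)^{2} - 4} = \frac{10}{\left(-5 + \frac{1 + t}{-1 + t}\right)^{2} - 4} = \frac{10}{-4 + \left(-5 + \frac{1 + t}{-1 + t}\right)^{2}}$)
$W{\left(v,A \right)} = \frac{40}{33}$ ($W{\left(v,A \right)} = \frac{5 \left(1 + 5^{2} - 10\right)}{2 \left(8 - 50 + 3 \cdot 5^{2}\right)} = \frac{5 \left(1 + 25 - 10\right)}{2 \left(8 - 50 + 3 \cdot 25\right)} = \frac{5}{2} \frac{1}{8 - 50 + 75} \cdot 16 = \frac{5}{2} \cdot \frac{1}{33} \cdot 16 = \frac{40}{33}$)
$535 W{\left(-9,2 \right)} = 535 \cdot \frac{40}{33} = \frac{21400}{33}$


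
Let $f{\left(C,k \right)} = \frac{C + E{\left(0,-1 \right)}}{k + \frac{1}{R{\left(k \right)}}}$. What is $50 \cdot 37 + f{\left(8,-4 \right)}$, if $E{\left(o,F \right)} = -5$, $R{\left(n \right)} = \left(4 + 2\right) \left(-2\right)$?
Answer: $\frac{90614}{49} \approx 1849.3$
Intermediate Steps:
$R{\left(n \right)} = -12$ ($R{\left(n \right)} = 6 \left(-2\right) = -12$)
$f{\left(C,k \right)} = \frac{-5 + C}{- \frac{1}{12} + k}$ ($f{\left(C,k \right)} = \frac{C - 5}{k + \frac{1}{-12}} = \frac{-5 + C}{k - \frac{1}{12}} = \frac{-5 + C}{- \frac{1}{12} + k}$)
$50 \cdot 37 + f{\left(8,-4 \right)} = 50 \cdot 37 + \frac{12 \left(5 - 8\right)}{1 - -48} = 1850 + \frac{12 \left(5 - 8\right)}{1 + 48} = 1850 + 12 \cdot \frac{1}{49} \left(-3\right) = 1850 - \frac{36}{49} = \frac{90614}{49}$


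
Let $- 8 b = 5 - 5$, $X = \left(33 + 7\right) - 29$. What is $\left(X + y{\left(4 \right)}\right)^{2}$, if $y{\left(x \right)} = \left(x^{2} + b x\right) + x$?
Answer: $961$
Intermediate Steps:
$X = 11$ ($X = 40 - 29 = 11$)
$b = 0$ ($b = - \frac{5 - 5}{8} = \left(- \frac{1}{8}\right) 0 = 0$)
$y{\left(x \right)} = x + x^{2}$ ($y{\left(x \right)} = \left(x^{2} + 0 x\right) + x = \left(x^{2} + 0\right) + x = x^{2} + x = x + x^{2}$)
$\left(X + y{\left(4 \right)}\right)^{2} = \left(11 + 4 \left(1 + 4\right)\right)^{2} = \left(11 + 4 \cdot 5\right)^{2} = \left(11 + 20\right)^{2} = 31^{2} = 961$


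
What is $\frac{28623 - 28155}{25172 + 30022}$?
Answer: $\frac{78}{9199} \approx 0.0084792$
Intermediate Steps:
$\frac{28623 - 28155}{25172 + 30022} = \frac{468}{55194} = 468 \cdot \frac{1}{55194} = \frac{78}{9199}$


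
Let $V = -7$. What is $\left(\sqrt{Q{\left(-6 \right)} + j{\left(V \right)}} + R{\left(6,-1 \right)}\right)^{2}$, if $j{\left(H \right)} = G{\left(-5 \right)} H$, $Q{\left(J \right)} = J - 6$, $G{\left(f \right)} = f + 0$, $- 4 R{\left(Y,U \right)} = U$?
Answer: $\frac{369}{16} + \frac{\sqrt{23}}{2} \approx 25.46$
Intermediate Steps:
$R{\left(Y,U \right)} = - \frac{U}{4}$
$G{\left(f \right)} = f$
$Q{\left(J \right)} = -6 + J$ ($Q{\left(J \right)} = J - 6 = -6 + J$)
$j{\left(H \right)} = - 5 H$
$\left(\sqrt{Q{\left(-6 \right)} + j{\left(V \right)}} + R{\left(6,-1 \right)}\right)^{2} = \left(\sqrt{\left(-6 - 6\right) - -35} - - \frac{1}{4}\right)^{2} = \left(\sqrt{-12 + 35} + \frac{1}{4}\right)^{2} = \left(\sqrt{23} + \frac{1}{4}\right)^{2} = \left(\frac{1}{4} + \sqrt{23}\right)^{2}$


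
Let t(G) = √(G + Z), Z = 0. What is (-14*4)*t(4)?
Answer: -112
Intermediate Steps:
t(G) = √G (t(G) = √(G + 0) = √G)
(-14*4)*t(4) = (-14*4)*√4 = -56*2 = -112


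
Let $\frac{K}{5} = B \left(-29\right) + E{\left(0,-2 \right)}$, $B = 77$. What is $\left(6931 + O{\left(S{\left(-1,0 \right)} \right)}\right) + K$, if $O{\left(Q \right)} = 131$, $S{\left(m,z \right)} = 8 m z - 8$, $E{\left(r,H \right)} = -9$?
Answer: $-4148$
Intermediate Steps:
$S{\left(m,z \right)} = -8 + 8 m z$ ($S{\left(m,z \right)} = 8 m z - 8 = -8 + 8 m z$)
$K = -11210$ ($K = 5 \left(77 \left(-29\right) - 9\right) = 5 \left(-2233 - 9\right) = 5 \left(-2242\right) = -11210$)
$\left(6931 + O{\left(S{\left(-1,0 \right)} \right)}\right) + K = \left(6931 + 131\right) - 11210 = 7062 - 11210 = -4148$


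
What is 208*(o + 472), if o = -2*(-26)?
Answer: 108992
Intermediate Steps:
o = 52
208*(o + 472) = 208*(52 + 472) = 208*524 = 108992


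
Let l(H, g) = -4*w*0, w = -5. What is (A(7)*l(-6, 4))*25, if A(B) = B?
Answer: 0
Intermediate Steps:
l(H, g) = 0 (l(H, g) = -4*(-5)*0 = 20*0 = 0)
(A(7)*l(-6, 4))*25 = (7*0)*25 = 0*25 = 0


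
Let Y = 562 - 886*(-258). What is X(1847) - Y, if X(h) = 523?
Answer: -228627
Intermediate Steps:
Y = 229150 (Y = 562 + 228588 = 229150)
X(1847) - Y = 523 - 1*229150 = 523 - 229150 = -228627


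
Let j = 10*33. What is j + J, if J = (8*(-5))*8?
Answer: 10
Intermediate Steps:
j = 330
J = -320 (J = -40*8 = -320)
j + J = 330 - 320 = 10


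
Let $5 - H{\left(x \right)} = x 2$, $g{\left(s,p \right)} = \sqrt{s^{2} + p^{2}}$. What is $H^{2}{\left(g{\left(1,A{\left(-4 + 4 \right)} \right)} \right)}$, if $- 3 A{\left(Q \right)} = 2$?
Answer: $\frac{277}{9} - \frac{20 \sqrt{13}}{3} \approx 6.7408$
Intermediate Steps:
$A{\left(Q \right)} = - \frac{2}{3}$ ($A{\left(Q \right)} = \left(- \frac{1}{3}\right) 2 = - \frac{2}{3}$)
$g{\left(s,p \right)} = \sqrt{p^{2} + s^{2}}$
$H{\left(x \right)} = 5 - 2 x$ ($H{\left(x \right)} = 5 - x 2 = 5 - 2 x$)
$H^{2}{\left(g{\left(1,A{\left(-4 + 4 \right)} \right)} \right)} = \left(5 - 2 \sqrt{\left(- \frac{2}{3}\right)^{2} + 1^{2}}\right)^{2} = \left(5 - 2 \sqrt{\frac{4}{9} + 1}\right)^{2} = \left(5 - 2 \sqrt{\frac{13}{9}}\right)^{2} = \left(5 - 2 \frac{\sqrt{13}}{3}\right)^{2} = \left(5 - \frac{2 \sqrt{13}}{3}\right)^{2}$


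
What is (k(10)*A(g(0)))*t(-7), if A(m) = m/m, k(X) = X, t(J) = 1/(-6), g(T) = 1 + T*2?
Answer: -5/3 ≈ -1.6667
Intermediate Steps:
g(T) = 1 + 2*T
t(J) = -⅙
A(m) = 1
(k(10)*A(g(0)))*t(-7) = (10*1)*(-⅙) = 10*(-⅙) = -5/3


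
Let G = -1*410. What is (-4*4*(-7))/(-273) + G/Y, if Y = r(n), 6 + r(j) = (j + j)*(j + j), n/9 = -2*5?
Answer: -29683/70187 ≈ -0.42291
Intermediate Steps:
n = -90 (n = 9*(-2*5) = 9*(-10) = -90)
r(j) = -6 + 4*j² (r(j) = -6 + (j + j)*(j + j) = -6 + (2*j)*(2*j) = -6 + 4*j²)
Y = 32394 (Y = -6 + 4*(-90)² = -6 + 4*8100 = -6 + 32400 = 32394)
G = -410
(-4*4*(-7))/(-273) + G/Y = (-4*4*(-7))/(-273) - 410/32394 = -16*(-7)*(-1/273) - 410*1/32394 = 112*(-1/273) - 205/16197 = -16/39 - 205/16197 = -29683/70187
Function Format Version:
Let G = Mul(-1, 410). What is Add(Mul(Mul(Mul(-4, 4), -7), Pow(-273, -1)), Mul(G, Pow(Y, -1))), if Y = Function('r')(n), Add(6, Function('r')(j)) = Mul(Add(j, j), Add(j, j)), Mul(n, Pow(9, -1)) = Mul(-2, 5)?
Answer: Rational(-29683, 70187) ≈ -0.42291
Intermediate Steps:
n = -90 (n = Mul(9, Mul(-2, 5)) = Mul(9, -10) = -90)
Function('r')(j) = Add(-6, Mul(4, Pow(j, 2))) (Function('r')(j) = Add(-6, Mul(Add(j, j), Add(j, j))) = Add(-6, Mul(Mul(2, j), Mul(2, j))) = Add(-6, Mul(4, Pow(j, 2))))
Y = 32394 (Y = Add(-6, Mul(4, Pow(-90, 2))) = Add(-6, Mul(4, 8100)) = Add(-6, 32400) = 32394)
G = -410
Add(Mul(Mul(Mul(-4, 4), -7), Pow(-273, -1)), Mul(G, Pow(Y, -1))) = Add(Mul(Mul(Mul(-4, 4), -7), Pow(-273, -1)), Mul(-410, Pow(32394, -1))) = Add(Mul(Mul(-16, -7), Rational(-1, 273)), Mul(-410, Rational(1, 32394))) = Add(Mul(112, Rational(-1, 273)), Rational(-205, 16197)) = Add(Rational(-16, 39), Rational(-205, 16197)) = Rational(-29683, 70187)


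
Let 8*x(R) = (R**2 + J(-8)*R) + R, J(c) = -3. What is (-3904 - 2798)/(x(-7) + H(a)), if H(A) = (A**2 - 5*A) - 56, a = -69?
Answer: -53616/40463 ≈ -1.3251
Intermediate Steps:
H(A) = -56 + A**2 - 5*A
x(R) = -R/4 + R**2/8 (x(R) = ((R**2 - 3*R) + R)/8 = (R**2 - 2*R)/8 = -R/4 + R**2/8)
(-3904 - 2798)/(x(-7) + H(a)) = (-3904 - 2798)/((1/8)*(-7)*(-2 - 7) + (-56 + (-69)**2 - 5*(-69))) = -6702/((1/8)*(-7)*(-9) + (-56 + 4761 + 345)) = -6702/(63/8 + 5050) = -6702/40463/8 = -6702*8/40463 = -53616/40463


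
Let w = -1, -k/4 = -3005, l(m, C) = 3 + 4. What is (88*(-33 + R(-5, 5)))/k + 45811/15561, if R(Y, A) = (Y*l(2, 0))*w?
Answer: 138346739/46760805 ≈ 2.9586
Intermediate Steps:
l(m, C) = 7
k = 12020 (k = -4*(-3005) = 12020)
R(Y, A) = -7*Y (R(Y, A) = (Y*7)*(-1) = (7*Y)*(-1) = -7*Y)
(88*(-33 + R(-5, 5)))/k + 45811/15561 = (88*(-33 - 7*(-5)))/12020 + 45811/15561 = (88*(-33 + 35))*(1/12020) + 45811*(1/15561) = (88*2)*(1/12020) + 45811/15561 = 176*(1/12020) + 45811/15561 = 44/3005 + 45811/15561 = 138346739/46760805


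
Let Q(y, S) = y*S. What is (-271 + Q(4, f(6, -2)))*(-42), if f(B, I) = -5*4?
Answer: 14742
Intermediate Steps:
f(B, I) = -20
Q(y, S) = S*y
(-271 + Q(4, f(6, -2)))*(-42) = (-271 - 20*4)*(-42) = (-271 - 80)*(-42) = -351*(-42) = 14742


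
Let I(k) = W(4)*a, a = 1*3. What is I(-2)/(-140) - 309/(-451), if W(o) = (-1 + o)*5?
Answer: 4593/12628 ≈ 0.36372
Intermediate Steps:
a = 3
W(o) = -5 + 5*o
I(k) = 45 (I(k) = (-5 + 5*4)*3 = (-5 + 20)*3 = 15*3 = 45)
I(-2)/(-140) - 309/(-451) = 45/(-140) - 309/(-451) = 45*(-1/140) - 309*(-1/451) = -9/28 + 309/451 = 4593/12628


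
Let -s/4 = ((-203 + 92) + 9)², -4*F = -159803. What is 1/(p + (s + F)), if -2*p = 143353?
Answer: -4/293367 ≈ -1.3635e-5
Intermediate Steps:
F = 159803/4 (F = -¼*(-159803) = 159803/4 ≈ 39951.)
p = -143353/2 (p = -½*143353 = -143353/2 ≈ -71677.)
s = -41616 (s = -4*((-203 + 92) + 9)² = -4*(-111 + 9)² = -4*(-102)² = -4*10404 = -41616)
1/(p + (s + F)) = 1/(-143353/2 + (-41616 + 159803/4)) = 1/(-143353/2 - 6661/4) = 1/(-293367/4) = -4/293367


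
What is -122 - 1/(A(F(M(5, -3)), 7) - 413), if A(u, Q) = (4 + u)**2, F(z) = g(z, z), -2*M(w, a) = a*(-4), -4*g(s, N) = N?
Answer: -186778/1531 ≈ -122.00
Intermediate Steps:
g(s, N) = -N/4
M(w, a) = 2*a (M(w, a) = -a*(-4)/2 = -(-2)*a = 2*a)
F(z) = -z/4
-122 - 1/(A(F(M(5, -3)), 7) - 413) = -122 - 1/((4 - (-3)/2)**2 - 413) = -122 - 1/((4 - 1/4*(-6))**2 - 413) = -122 - 1/((4 + 3/2)**2 - 413) = -122 - 1/((11/2)**2 - 413) = -122 - 1/(121/4 - 413) = -122 - 1/(-1531/4) = -122 - 1*(-4/1531) = -122 + 4/1531 = -186778/1531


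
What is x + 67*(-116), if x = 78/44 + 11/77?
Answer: -1196593/154 ≈ -7770.1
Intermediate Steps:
x = 295/154 (x = 78*(1/44) + 11*(1/77) = 39/22 + ⅐ = 295/154 ≈ 1.9156)
x + 67*(-116) = 295/154 + 67*(-116) = 295/154 - 7772 = -1196593/154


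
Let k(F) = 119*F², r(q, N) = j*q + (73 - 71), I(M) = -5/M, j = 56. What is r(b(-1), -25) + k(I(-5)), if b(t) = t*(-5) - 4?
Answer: 177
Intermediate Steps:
b(t) = -4 - 5*t (b(t) = -5*t - 4 = -4 - 5*t)
r(q, N) = 2 + 56*q (r(q, N) = 56*q + (73 - 71) = 56*q + 2 = 2 + 56*q)
r(b(-1), -25) + k(I(-5)) = (2 + 56*(-4 - 5*(-1))) + 119*(-5/(-5))² = (2 + 56*(-4 + 5)) + 119*(-5*(-⅕))² = (2 + 56*1) + 119*1² = (2 + 56) + 119*1 = 58 + 119 = 177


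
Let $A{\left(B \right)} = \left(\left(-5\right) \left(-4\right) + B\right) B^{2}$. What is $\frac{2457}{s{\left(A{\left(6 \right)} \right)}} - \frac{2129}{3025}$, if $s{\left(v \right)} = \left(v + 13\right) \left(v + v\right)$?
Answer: $- \frac{32263211}{45931600} \approx -0.70242$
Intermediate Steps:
$A{\left(B \right)} = B^{2} \left(20 + B\right)$ ($A{\left(B \right)} = \left(20 + B\right) B^{2} = B^{2} \left(20 + B\right)$)
$s{\left(v \right)} = 2 v \left(13 + v\right)$ ($s{\left(v \right)} = \left(13 + v\right) 2 v = 2 v \left(13 + v\right)$)
$\frac{2457}{s{\left(A{\left(6 \right)} \right)}} - \frac{2129}{3025} = \frac{2457}{2 \cdot 6^{2} \left(20 + 6\right) \left(13 + 6^{2} \left(20 + 6\right)\right)} - \frac{2129}{3025} = \frac{2457}{2 \cdot 36 \cdot 26 \left(13 + 36 \cdot 26\right)} - \frac{2129}{3025} = \frac{2457}{2 \cdot 936 \left(13 + 936\right)} - \frac{2129}{3025} = \frac{2457}{2 \cdot 936 \cdot 949} - \frac{2129}{3025} = \frac{2457}{1776528} - \frac{2129}{3025} = 2457 \cdot \frac{1}{1776528} - \frac{2129}{3025} = \frac{21}{15184} - \frac{2129}{3025} = - \frac{32263211}{45931600}$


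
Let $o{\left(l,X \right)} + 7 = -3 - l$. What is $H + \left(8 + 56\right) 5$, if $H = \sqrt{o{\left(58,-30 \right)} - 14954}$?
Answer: $320 + i \sqrt{15022} \approx 320.0 + 122.56 i$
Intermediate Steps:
$o{\left(l,X \right)} = -10 - l$ ($o{\left(l,X \right)} = -7 - \left(3 + l\right) = -10 - l$)
$H = i \sqrt{15022}$ ($H = \sqrt{\left(-10 - 58\right) - 14954} = \sqrt{-68 - 14954} = \sqrt{-15022} = i \sqrt{15022} \approx 122.56 i$)
$H + \left(8 + 56\right) 5 = i \sqrt{15022} + \left(8 + 56\right) 5 = i \sqrt{15022} + 64 \cdot 5 = i \sqrt{15022} + 320 = 320 + i \sqrt{15022}$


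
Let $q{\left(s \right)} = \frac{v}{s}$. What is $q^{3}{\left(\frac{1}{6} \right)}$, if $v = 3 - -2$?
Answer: $27000$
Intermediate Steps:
$v = 5$ ($v = 3 + 2 = 5$)
$q{\left(s \right)} = \frac{5}{s}$
$q^{3}{\left(\frac{1}{6} \right)} = \left(\frac{5}{\frac{1}{6}}\right)^{3} = \left(5 \frac{1}{\frac{1}{6}}\right)^{3} = \left(5 \cdot 6\right)^{3} = 30^{3} = 27000$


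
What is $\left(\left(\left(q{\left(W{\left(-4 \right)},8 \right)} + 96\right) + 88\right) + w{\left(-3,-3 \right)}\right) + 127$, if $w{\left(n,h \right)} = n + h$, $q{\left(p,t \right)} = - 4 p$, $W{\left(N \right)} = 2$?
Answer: $297$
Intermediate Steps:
$w{\left(n,h \right)} = h + n$
$\left(\left(\left(q{\left(W{\left(-4 \right)},8 \right)} + 96\right) + 88\right) + w{\left(-3,-3 \right)}\right) + 127 = \left(\left(\left(\left(-4\right) 2 + 96\right) + 88\right) - 6\right) + 127 = \left(\left(\left(-8 + 96\right) + 88\right) - 6\right) + 127 = \left(\left(88 + 88\right) - 6\right) + 127 = \left(176 - 6\right) + 127 = 170 + 127 = 297$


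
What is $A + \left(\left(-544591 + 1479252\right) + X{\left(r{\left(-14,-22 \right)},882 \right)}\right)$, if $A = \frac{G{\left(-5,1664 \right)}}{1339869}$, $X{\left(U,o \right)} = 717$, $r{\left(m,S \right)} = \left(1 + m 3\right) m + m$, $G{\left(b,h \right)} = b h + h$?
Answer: $\frac{1253283978826}{1339869} \approx 9.3538 \cdot 10^{5}$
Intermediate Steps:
$G{\left(b,h \right)} = h + b h$
$r{\left(m,S \right)} = m + m \left(1 + 3 m\right)$ ($r{\left(m,S \right)} = \left(1 + 3 m\right) m + m = m \left(1 + 3 m\right) + m = m + m \left(1 + 3 m\right)$)
$A = - \frac{6656}{1339869}$ ($A = \frac{1664 \left(1 - 5\right)}{1339869} = 1664 \left(-4\right) \frac{1}{1339869} = \left(-6656\right) \frac{1}{1339869} = - \frac{6656}{1339869} \approx -0.0049677$)
$A + \left(\left(-544591 + 1479252\right) + X{\left(r{\left(-14,-22 \right)},882 \right)}\right) = - \frac{6656}{1339869} + \left(\left(-544591 + 1479252\right) + 717\right) = - \frac{6656}{1339869} + \left(934661 + 717\right) = - \frac{6656}{1339869} + 935378 = \frac{1253283978826}{1339869}$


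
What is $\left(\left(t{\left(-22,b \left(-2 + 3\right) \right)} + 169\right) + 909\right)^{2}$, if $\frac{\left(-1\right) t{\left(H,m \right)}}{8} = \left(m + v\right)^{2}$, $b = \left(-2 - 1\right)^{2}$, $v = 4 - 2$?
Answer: $12100$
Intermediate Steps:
$v = 2$
$b = 9$ ($b = \left(-3\right)^{2} = 9$)
$t{\left(H,m \right)} = - 8 \left(2 + m\right)^{2}$ ($t{\left(H,m \right)} = - 8 \left(m + 2\right)^{2} = - 8 \left(2 + m\right)^{2}$)
$\left(\left(t{\left(-22,b \left(-2 + 3\right) \right)} + 169\right) + 909\right)^{2} = \left(\left(- 8 \left(2 + 9 \left(-2 + 3\right)\right)^{2} + 169\right) + 909\right)^{2} = \left(\left(- 8 \left(2 + 9 \cdot 1\right)^{2} + 169\right) + 909\right)^{2} = \left(\left(- 8 \left(2 + 9\right)^{2} + 169\right) + 909\right)^{2} = \left(\left(- 8 \cdot 11^{2} + 169\right) + 909\right)^{2} = \left(\left(\left(-8\right) 121 + 169\right) + 909\right)^{2} = \left(\left(-968 + 169\right) + 909\right)^{2} = \left(-799 + 909\right)^{2} = 110^{2} = 12100$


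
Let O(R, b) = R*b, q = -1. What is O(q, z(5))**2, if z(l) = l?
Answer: 25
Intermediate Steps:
O(q, z(5))**2 = (-1*5)**2 = (-5)**2 = 25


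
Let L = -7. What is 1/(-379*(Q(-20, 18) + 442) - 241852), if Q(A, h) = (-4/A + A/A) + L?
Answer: -5/2035859 ≈ -2.4560e-6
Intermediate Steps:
Q(A, h) = -6 - 4/A (Q(A, h) = (-4/A + A/A) - 7 = (-4/A + 1) - 7 = (1 - 4/A) - 7 = -6 - 4/A)
1/(-379*(Q(-20, 18) + 442) - 241852) = 1/(-379*((-6 - 4/(-20)) + 442) - 241852) = 1/(-379*((-6 - 4*(-1/20)) + 442) - 241852) = 1/(-379*((-6 + ⅕) + 442) - 241852) = 1/(-379*(-29/5 + 442) - 241852) = 1/(-379*2181/5 - 241852) = 1/(-826599/5 - 241852) = 1/(-2035859/5) = -5/2035859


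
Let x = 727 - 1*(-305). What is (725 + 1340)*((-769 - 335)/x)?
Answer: -94990/43 ≈ -2209.1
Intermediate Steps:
x = 1032 (x = 727 + 305 = 1032)
(725 + 1340)*((-769 - 335)/x) = (725 + 1340)*((-769 - 335)/1032) = 2065*(-1104*1/1032) = 2065*(-46/43) = -94990/43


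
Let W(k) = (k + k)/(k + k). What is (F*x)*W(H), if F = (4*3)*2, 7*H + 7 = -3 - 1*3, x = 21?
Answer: 504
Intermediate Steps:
H = -13/7 (H = -1 + (-3 - 1*3)/7 = -1 + (-3 - 3)/7 = -1 + (⅐)*(-6) = -1 - 6/7 = -13/7 ≈ -1.8571)
W(k) = 1 (W(k) = (2*k)/((2*k)) = (2*k)*(1/(2*k)) = 1)
F = 24 (F = 12*2 = 24)
(F*x)*W(H) = (24*21)*1 = 504*1 = 504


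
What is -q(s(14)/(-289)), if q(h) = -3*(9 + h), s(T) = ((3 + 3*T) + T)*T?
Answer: 5325/289 ≈ 18.426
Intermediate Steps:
s(T) = T*(3 + 4*T) (s(T) = (3 + 4*T)*T = T*(3 + 4*T))
q(h) = -27 - 3*h
-q(s(14)/(-289)) = -(-27 - 3*14*(3 + 4*14)/(-289)) = -(-27 - 3*14*(3 + 56)*(-1)/289) = -(-27 - 3*14*59*(-1)/289) = -(-27 - 2478*(-1)/289) = -(-27 - 3*(-826/289)) = -(-27 + 2478/289) = -1*(-5325/289) = 5325/289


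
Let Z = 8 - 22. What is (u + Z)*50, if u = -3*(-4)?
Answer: -100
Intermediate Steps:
u = 12
Z = -14
(u + Z)*50 = (12 - 14)*50 = -2*50 = -100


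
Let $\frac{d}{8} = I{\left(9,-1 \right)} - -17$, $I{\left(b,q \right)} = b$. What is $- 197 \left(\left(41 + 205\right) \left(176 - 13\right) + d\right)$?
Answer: $-7940282$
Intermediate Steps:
$d = 208$ ($d = 8 \left(9 - -17\right) = 8 \left(9 + 17\right) = 8 \cdot 26 = 208$)
$- 197 \left(\left(41 + 205\right) \left(176 - 13\right) + d\right) = - 197 \left(\left(41 + 205\right) \left(176 - 13\right) + 208\right) = - 197 \left(246 \cdot 163 + 208\right) = - 197 \left(40098 + 208\right) = \left(-197\right) 40306 = -7940282$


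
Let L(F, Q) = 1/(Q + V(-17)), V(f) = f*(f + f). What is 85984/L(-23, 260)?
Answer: 72054592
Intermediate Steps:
V(f) = 2*f**2 (V(f) = f*(2*f) = 2*f**2)
L(F, Q) = 1/(578 + Q) (L(F, Q) = 1/(Q + 2*(-17)**2) = 1/(Q + 2*289) = 1/(Q + 578) = 1/(578 + Q))
85984/L(-23, 260) = 85984/(1/(578 + 260)) = 85984/(1/838) = 85984*838 = 72054592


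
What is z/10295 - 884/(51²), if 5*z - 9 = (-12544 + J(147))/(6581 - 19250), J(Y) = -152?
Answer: -11297241533/33258975525 ≈ -0.33967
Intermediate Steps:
z = 42239/21115 (z = 9/5 + ((-12544 - 152)/(6581 - 19250))/5 = 9/5 + (-12696/(-12669))/5 = 9/5 + (-12696*(-1/12669))/5 = 9/5 + (⅕)*(4232/4223) = 9/5 + 4232/21115 = 42239/21115 ≈ 2.0004)
z/10295 - 884/(51²) = (42239/21115)/10295 - 884/(51²) = (42239/21115)*(1/10295) - 884/2601 = 42239/217378925 - 884*1/2601 = 42239/217378925 - 52/153 = -11297241533/33258975525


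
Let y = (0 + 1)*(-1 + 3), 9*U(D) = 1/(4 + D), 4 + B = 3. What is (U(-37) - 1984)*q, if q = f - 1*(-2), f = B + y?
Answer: -589249/99 ≈ -5952.0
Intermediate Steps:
B = -1 (B = -4 + 3 = -1)
U(D) = 1/(9*(4 + D))
y = 2 (y = 1*2 = 2)
f = 1 (f = -1 + 2 = 1)
q = 3 (q = 1 - 1*(-2) = 1 + 2 = 3)
(U(-37) - 1984)*q = (1/(9*(4 - 37)) - 1984)*3 = ((1/9)/(-33) - 1984)*3 = ((1/9)*(-1/33) - 1984)*3 = (-1/297 - 1984)*3 = -589249/297*3 = -589249/99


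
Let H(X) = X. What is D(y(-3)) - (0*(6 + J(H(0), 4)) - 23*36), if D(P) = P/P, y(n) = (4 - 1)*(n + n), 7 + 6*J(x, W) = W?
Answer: 829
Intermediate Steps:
J(x, W) = -7/6 + W/6
y(n) = 6*n (y(n) = 3*(2*n) = 6*n)
D(P) = 1
D(y(-3)) - (0*(6 + J(H(0), 4)) - 23*36) = 1 - (0*(6 + (-7/6 + (⅙)*4)) - 23*36) = 1 - (0*(6 + (-7/6 + ⅔)) - 828) = 1 - (0*(6 - ½) - 828) = 1 - (0*(11/2) - 828) = 1 - (0 - 828) = 1 - 1*(-828) = 1 + 828 = 829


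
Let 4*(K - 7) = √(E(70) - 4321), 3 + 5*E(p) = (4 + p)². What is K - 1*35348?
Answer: -35341 + I*√20165/10 ≈ -35341.0 + 14.2*I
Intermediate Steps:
E(p) = -⅗ + (4 + p)²/5
K = 7 + I*√20165/10 (K = 7 + √((-⅗ + (4 + 70)²/5) - 4321)/4 = 7 + √((-⅗ + (⅕)*74²) - 4321)/4 = 7 + √((-⅗ + (⅕)*5476) - 4321)/4 = 7 + √((-⅗ + 5476/5) - 4321)/4 = 7 + √(5473/5 - 4321)/4 = 7 + √(-16132/5)/4 = 7 + (2*I*√20165/5)/4 = 7 + I*√20165/10 ≈ 7.0 + 14.2*I)
K - 1*35348 = (7 + I*√20165/10) - 1*35348 = (7 + I*√20165/10) - 35348 = -35341 + I*√20165/10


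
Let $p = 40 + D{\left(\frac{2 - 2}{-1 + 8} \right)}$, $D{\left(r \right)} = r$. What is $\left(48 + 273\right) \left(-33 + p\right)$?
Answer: $2247$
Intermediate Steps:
$p = 40$ ($p = 40 + \frac{2 - 2}{-1 + 8} = 40 + \frac{0}{7} = 40 + 0 \cdot \frac{1}{7} = 40 + 0 = 40$)
$\left(48 + 273\right) \left(-33 + p\right) = \left(48 + 273\right) \left(-33 + 40\right) = 321 \cdot 7 = 2247$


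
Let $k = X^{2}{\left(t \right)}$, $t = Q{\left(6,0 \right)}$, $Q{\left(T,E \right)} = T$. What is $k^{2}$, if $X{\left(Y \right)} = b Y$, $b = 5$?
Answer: $810000$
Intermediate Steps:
$t = 6$
$X{\left(Y \right)} = 5 Y$
$k = 900$ ($k = \left(5 \cdot 6\right)^{2} = 30^{2} = 900$)
$k^{2} = 900^{2} = 810000$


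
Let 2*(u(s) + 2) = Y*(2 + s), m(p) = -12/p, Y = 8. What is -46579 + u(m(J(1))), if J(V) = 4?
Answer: -46585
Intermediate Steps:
u(s) = 6 + 4*s (u(s) = -2 + (8*(2 + s))/2 = -2 + (16 + 8*s)/2 = -2 + (8 + 4*s) = 6 + 4*s)
-46579 + u(m(J(1))) = -46579 + (6 + 4*(-12/4)) = -46579 + (6 + 4*(-12*¼)) = -46579 + (6 + 4*(-3)) = -46579 + (6 - 12) = -46579 - 6 = -46585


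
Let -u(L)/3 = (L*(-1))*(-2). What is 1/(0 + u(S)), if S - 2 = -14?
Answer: 1/72 ≈ 0.013889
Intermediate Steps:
S = -12 (S = 2 - 14 = -12)
u(L) = -6*L (u(L) = -3*L*(-1)*(-2) = -3*(-L)*(-2) = -6*L)
1/(0 + u(S)) = 1/(0 - 6*(-12)) = 1/(0 + 72) = 1/72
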